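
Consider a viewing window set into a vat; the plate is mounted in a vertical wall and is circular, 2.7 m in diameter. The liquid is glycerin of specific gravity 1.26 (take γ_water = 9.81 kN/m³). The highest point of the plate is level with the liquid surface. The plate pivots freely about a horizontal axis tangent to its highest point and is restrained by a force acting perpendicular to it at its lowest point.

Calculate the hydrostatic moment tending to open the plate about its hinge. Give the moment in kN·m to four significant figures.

M ≈ 161.2 kN·m

γ = 1.26 × 9.81 = 12.3606 kN/m³.
The centroid is at the centre, 1.35 m below the top of the plate, so the centroid depth is h_c = 1.35 m.
A = π(1.35)² = 5.72555 m².
Resultant F = γ·h_c·A = 12.3606 × 1.35 × 5.72555 = 95.5412 kN.
I_c = πr⁴/4 = π × 1.35⁴/4 = 2.6087 m⁴.
Centre of pressure: y_p = y_c + I_c/(y_c·A) = 1.35 + 2.6087/(1.35 × 5.72555) = 1.35 + 0.3375 = 1.6875 m along the plane.
The resultant acts 1.35 + 0.3375 = 1.6875 m (along the plate) below the hinge at the top edge, so the moment about the hinge is M = F × 1.6875 = 95.5412 × 1.6875 = 161.226 kN·m.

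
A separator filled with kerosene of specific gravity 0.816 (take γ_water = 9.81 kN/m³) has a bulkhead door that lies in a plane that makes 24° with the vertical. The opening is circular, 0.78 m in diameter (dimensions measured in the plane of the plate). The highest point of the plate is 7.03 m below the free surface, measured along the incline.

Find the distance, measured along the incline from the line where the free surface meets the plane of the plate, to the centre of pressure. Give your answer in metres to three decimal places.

y_p = 7.425 m

γ = 0.816 × 9.81 = 8.00496 kN/m³.
The plate makes 24° with the vertical, i.e. θ = 90° − 24° = 66° to the horizontal. Measuring y along the incline from the free-surface line, vertical depth h = y·sinθ with sinθ = 0.913545.
The centroid is at the centre, 0.39 m below the top of the plate, so y_c = 7.03 + 0.39 = 7.42 m and h_c = 7.42 × 0.913545 = 6.7785 m.
A = π(0.39)² = 0.477836 m².
Resultant F = γ·h_c·A = 8.00496 × 6.7785 × 0.477836 = 25.9282 kN.
I_c = πr⁴/4 = π × 0.39⁴/4 = 0.0181697 m⁴.
Centre of pressure: y_p = y_c + I_c/(y_c·A) = 7.42 + 0.0181697/(7.42 × 0.477836) = 7.42 + 0.00512466 = 7.42512 m along the plane.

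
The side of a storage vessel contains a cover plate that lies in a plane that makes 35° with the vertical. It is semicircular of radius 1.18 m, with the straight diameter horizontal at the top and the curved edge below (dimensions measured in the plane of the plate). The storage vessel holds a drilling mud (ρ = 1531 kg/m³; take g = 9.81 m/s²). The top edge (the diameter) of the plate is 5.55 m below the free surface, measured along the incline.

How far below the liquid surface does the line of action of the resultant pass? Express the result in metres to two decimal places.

γ = ρg = 1531 × 9.81 / 1000 = 15.01911 kN/m³.
The plate makes 35° with the vertical, i.e. θ = 90° − 35° = 55° to the horizontal. Measuring y along the incline from the free-surface line, vertical depth h = y·sinθ with sinθ = 0.819152.
The centroid of a semicircle lies 4r/(3π) = 0.500808 m from the diameter, here below the top edge, so y_c = 5.55 + 0.500808 = 6.05081 m and h_c = 6.05081 × 0.819152 = 4.95653 m.
A = πr²/2 = π × 1.18²/2 = 2.18718 m².
Resultant F = γ·h_c·A = 15.01911 × 4.95653 × 2.18718 = 162.82 kN.
I_c = (π/8 − 8/(9π))·r⁴ = 0.109757 × 1.18⁴ = 0.212794 m⁴.
Centre of pressure: y_p = y_c + I_c/(y_c·A) = 6.05081 + 0.212794/(6.05081 × 2.18718) = 6.05081 + 0.0160791 = 6.06689 m along the plane.
Vertically, h_p = y_p·sinθ = 6.06689 × 0.819152 = 4.96971 m.

h_p = 4.97 m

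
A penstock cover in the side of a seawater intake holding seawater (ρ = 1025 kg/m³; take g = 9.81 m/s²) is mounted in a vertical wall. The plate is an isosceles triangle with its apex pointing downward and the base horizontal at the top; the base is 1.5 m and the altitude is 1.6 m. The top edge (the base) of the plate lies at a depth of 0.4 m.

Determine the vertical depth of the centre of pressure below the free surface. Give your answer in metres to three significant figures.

γ = ρg = 1025 × 9.81 / 1000 = 10.05525 kN/m³.
With the apex down, the centroid sits h/3 = 1.6/3 = 0.533333 m below the base (the top edge), so the centroid depth is h_c = 0.4 + 0.533333 = 0.933333 m.
A = ½ × 1.5 × 1.6 = 1.2 m².
Resultant F = γ·h_c·A = 10.05525 × 0.933333 × 1.2 = 11.2619 kN.
I_c = b·h³/36 = 1.5 × 1.6³/36 = 0.170667 m⁴.
Centre of pressure: y_p = y_c + I_c/(y_c·A) = 0.933333 + 0.170667/(0.933333 × 1.2) = 0.933333 + 0.152381 = 1.08571 m along the plane.

h_p = 1.09 m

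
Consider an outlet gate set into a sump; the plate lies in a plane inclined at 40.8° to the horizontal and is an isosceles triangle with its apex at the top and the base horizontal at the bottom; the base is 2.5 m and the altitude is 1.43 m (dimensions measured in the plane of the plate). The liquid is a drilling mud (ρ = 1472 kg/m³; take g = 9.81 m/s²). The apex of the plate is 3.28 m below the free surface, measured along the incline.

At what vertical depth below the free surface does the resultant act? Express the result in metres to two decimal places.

γ = ρg = 1472 × 9.81 / 1000 = 14.44032 kN/m³.
Let θ = 40.8° be the plate's angle to the horizontal; measure y along the incline from where the plane meets the free surface. Vertical depth h = y·sinθ with sinθ = 0.653421.
With the apex up, the centroid sits 2h/3 = 2 × 1.43/3 = 0.953333 m below the apex, so y_c = 3.28 + 0.953333 = 4.23333 m and h_c = 4.23333 × 0.653421 = 2.76615 m.
A = ½ × 2.5 × 1.43 = 1.7875 m².
Resultant F = γ·h_c·A = 14.44032 × 2.76615 × 1.7875 = 71.4001 kN.
I_c = b·h³/36 = 2.5 × 1.43³/36 = 0.20307 m⁴.
Centre of pressure: y_p = y_c + I_c/(y_c·A) = 4.23333 + 0.20307/(4.23333 × 1.7875) = 4.23333 + 0.026836 = 4.26017 m along the plane.
Vertically, h_p = y_p·sinθ = 4.26017 × 0.653421 = 2.78368 m.

h_p = 2.78 m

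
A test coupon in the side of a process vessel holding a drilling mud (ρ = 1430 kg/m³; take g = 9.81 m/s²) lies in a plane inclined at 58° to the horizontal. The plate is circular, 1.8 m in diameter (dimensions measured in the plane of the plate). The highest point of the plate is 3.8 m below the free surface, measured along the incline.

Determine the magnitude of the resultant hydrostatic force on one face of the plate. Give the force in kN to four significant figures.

γ = ρg = 1430 × 9.81 / 1000 = 14.0283 kN/m³.
Let θ = 58° be the plate's angle to the horizontal; measure y along the incline from where the plane meets the free surface. Vertical depth h = y·sinθ with sinθ = 0.848048.
The centroid is at the centre, 0.9 m below the top of the plate, so y_c = 3.8 + 0.9 = 4.7 m and h_c = 4.7 × 0.848048 = 3.98583 m.
A = π(0.9)² = 2.54469 m².
Resultant F = γ·h_c·A = 14.0283 × 3.98583 × 2.54469 = 142.285 kN.

F ≈ 142.3 kN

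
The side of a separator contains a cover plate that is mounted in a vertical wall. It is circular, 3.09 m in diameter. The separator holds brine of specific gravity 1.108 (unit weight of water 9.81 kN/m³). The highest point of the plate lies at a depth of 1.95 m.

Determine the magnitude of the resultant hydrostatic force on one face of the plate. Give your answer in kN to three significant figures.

F ≈ 285 kN

γ = 1.108 × 9.81 = 10.86948 kN/m³.
The centroid is at the centre, 1.545 m below the top of the plate, so the centroid depth is h_c = 1.95 + 1.545 = 3.495 m.
A = π(1.545)² = 7.49906 m².
Resultant F = γ·h_c·A = 10.86948 × 3.495 × 7.49906 = 284.881 kN.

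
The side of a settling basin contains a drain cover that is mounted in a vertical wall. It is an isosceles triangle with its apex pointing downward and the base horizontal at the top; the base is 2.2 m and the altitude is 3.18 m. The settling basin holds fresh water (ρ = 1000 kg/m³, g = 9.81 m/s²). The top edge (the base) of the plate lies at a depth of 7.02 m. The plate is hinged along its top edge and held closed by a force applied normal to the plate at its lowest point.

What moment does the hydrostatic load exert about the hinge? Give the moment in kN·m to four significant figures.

M ≈ 313.2 kN·m

γ = ρg = 1000 × 9.81 = 9810 N/m³ = 9.81 kN/m³.
With the apex down, the centroid sits h/3 = 3.18/3 = 1.06 m below the base (the top edge), so the centroid depth is h_c = 7.02 + 1.06 = 8.08 m.
A = ½ × 2.2 × 3.18 = 3.498 m².
Resultant F = γ·h_c·A = 9.81 × 8.08 × 3.498 = 277.268 kN.
I_c = b·h³/36 = 2.2 × 3.18³/36 = 1.96518 m⁴.
Centre of pressure: y_p = y_c + I_c/(y_c·A) = 8.08 + 1.96518/(8.08 × 3.498) = 8.08 + 0.0695298 = 8.14953 m along the plane.
The resultant acts 1.06 + 0.0695298 = 1.12953 m (along the plate) below the hinge at the top edge, so the moment about the hinge is M = F × 1.12953 = 277.268 × 1.12953 = 313.183 kN·m.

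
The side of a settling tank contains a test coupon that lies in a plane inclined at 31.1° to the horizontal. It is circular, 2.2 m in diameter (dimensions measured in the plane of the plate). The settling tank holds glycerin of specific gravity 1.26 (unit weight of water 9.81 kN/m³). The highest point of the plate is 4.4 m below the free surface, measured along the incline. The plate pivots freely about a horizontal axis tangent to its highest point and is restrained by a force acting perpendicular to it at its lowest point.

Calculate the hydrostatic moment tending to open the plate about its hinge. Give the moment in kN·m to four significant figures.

γ = 1.26 × 9.81 = 12.3606 kN/m³.
Let θ = 31.1° be the plate's angle to the horizontal; measure y along the incline from where the plane meets the free surface. Vertical depth h = y·sinθ with sinθ = 0.516533.
The centroid is at the centre, 1.1 m below the top of the plate, so y_c = 4.4 + 1.1 = 5.5 m and h_c = 5.5 × 0.516533 = 2.84093 m.
A = π(1.1)² = 3.80133 m².
Resultant F = γ·h_c·A = 12.3606 × 2.84093 × 3.80133 = 133.486 kN.
I_c = πr⁴/4 = π × 1.1⁴/4 = 1.1499 m⁴.
Centre of pressure: y_p = y_c + I_c/(y_c·A) = 5.5 + 1.1499/(5.5 × 3.80133) = 5.5 + 0.0549999 = 5.555 m along the plane.
The resultant acts 1.1 + 0.0549999 = 1.155 m (along the plate) below the hinge at the top edge, so the moment about the hinge is M = F × 1.155 = 133.486 × 1.155 = 154.176 kN·m.

M ≈ 154.2 kN·m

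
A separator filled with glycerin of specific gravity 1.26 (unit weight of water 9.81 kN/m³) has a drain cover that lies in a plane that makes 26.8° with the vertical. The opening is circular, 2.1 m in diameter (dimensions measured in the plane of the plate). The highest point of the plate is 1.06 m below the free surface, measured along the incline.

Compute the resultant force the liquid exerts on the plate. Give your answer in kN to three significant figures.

γ = 1.26 × 9.81 = 12.3606 kN/m³.
The plate makes 26.8° with the vertical, i.e. θ = 90° − 26.8° = 63.2° to the horizontal. Measuring y along the incline from the free-surface line, vertical depth h = y·sinθ with sinθ = 0.892586.
The centroid is at the centre, 1.05 m below the top of the plate, so y_c = 1.06 + 1.05 = 2.11 m and h_c = 2.11 × 0.892586 = 1.88336 m.
A = π(1.05)² = 3.46361 m².
Resultant F = γ·h_c·A = 12.3606 × 1.88336 × 3.46361 = 80.631 kN.

F ≈ 80.6 kN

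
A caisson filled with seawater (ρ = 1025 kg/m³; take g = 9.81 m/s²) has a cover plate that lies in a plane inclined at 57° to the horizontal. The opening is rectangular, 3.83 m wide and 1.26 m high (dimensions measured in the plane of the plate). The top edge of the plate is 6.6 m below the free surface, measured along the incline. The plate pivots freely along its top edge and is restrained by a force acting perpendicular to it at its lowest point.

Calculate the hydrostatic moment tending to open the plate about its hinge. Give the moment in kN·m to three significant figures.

M ≈ 191 kN·m

γ = ρg = 1025 × 9.81 / 1000 = 10.05525 kN/m³.
Let θ = 57° be the plate's angle to the horizontal; measure y along the incline from where the plane meets the free surface. Vertical depth h = y·sinθ with sinθ = 0.838671.
The centroid lies 1.26/2 = 0.63 m below the top edge, so y_c = 6.6 + 0.63 = 7.23 m and h_c = 7.23 × 0.838671 = 6.06359 m.
A = 3.83 × 1.26 = 4.8258 m².
Resultant F = γ·h_c·A = 10.05525 × 6.06359 × 4.8258 = 294.233 kN.
I_c = b·h³/12 = 3.83 × 1.26³/12 = 0.638453 m⁴.
Centre of pressure: y_p = y_c + I_c/(y_c·A) = 7.23 + 0.638453/(7.23 × 4.8258) = 7.23 + 0.0182987 = 7.2483 m along the plane.
The resultant acts 0.63 + 0.0182987 = 0.648299 m (along the plate) below the hinge at the top edge, so the moment about the hinge is M = F × 0.648299 = 294.233 × 0.648299 = 190.751 kN·m.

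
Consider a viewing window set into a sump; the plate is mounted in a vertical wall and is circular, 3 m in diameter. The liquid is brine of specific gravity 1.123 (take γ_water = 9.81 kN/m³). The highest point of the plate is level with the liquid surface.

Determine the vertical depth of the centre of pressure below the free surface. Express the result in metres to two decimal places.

h_p = 1.88 m

γ = 1.123 × 9.81 = 11.01663 kN/m³.
The centroid is at the centre, 1.5 m below the top of the plate, so the centroid depth is h_c = 1.5 m.
A = π(1.5)² = 7.06858 m².
Resultant F = γ·h_c·A = 11.01663 × 1.5 × 7.06858 = 116.808 kN.
I_c = πr⁴/4 = π × 1.5⁴/4 = 3.97608 m⁴.
Centre of pressure: y_p = y_c + I_c/(y_c·A) = 1.5 + 3.97608/(1.5 × 7.06858) = 1.5 + 0.375 = 1.875 m along the plane.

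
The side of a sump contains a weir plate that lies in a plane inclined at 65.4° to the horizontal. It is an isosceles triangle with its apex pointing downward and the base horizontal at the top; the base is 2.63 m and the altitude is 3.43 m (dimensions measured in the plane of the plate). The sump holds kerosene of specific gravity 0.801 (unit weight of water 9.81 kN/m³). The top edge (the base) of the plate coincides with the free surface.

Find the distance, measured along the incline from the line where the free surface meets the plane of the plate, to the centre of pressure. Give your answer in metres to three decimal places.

γ = 0.801 × 9.81 = 7.85781 kN/m³.
Let θ = 65.4° be the plate's angle to the horizontal; measure y along the incline from where the plane meets the free surface. Vertical depth h = y·sinθ with sinθ = 0.909236.
With the apex down, the centroid sits h/3 = 3.43/3 = 1.14333 m below the base (the top edge), so y_c = 1.14333 m and h_c = 1.14333 × 0.909236 = 1.03956 m.
A = ½ × 2.63 × 3.43 = 4.51045 m².
Resultant F = γ·h_c·A = 7.85781 × 1.03956 × 4.51045 = 36.8444 kN.
I_c = b·h³/36 = 2.63 × 3.43³/36 = 2.94806 m⁴.
Centre of pressure: y_p = y_c + I_c/(y_c·A) = 1.14333 + 2.94806/(1.14333 × 4.51045) = 1.14333 + 0.571669 = 1.715 m along the plane.

y_p = 1.715 m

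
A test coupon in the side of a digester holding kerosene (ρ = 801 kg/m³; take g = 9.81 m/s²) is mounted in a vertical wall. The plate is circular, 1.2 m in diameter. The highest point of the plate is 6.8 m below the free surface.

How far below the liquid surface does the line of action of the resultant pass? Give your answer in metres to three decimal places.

γ = ρg = 801 × 9.81 / 1000 = 7.85781 kN/m³.
The centroid is at the centre, 0.6 m below the top of the plate, so the centroid depth is h_c = 6.8 + 0.6 = 7.4 m.
A = π(0.6)² = 1.13097 m².
Resultant F = γ·h_c·A = 7.85781 × 7.4 × 1.13097 = 65.7634 kN.
I_c = πr⁴/4 = π × 0.6⁴/4 = 0.101788 m⁴.
Centre of pressure: y_p = y_c + I_c/(y_c·A) = 7.4 + 0.101788/(7.4 × 1.13097) = 7.4 + 0.0121622 = 7.41216 m along the plane.

h_p = 7.412 m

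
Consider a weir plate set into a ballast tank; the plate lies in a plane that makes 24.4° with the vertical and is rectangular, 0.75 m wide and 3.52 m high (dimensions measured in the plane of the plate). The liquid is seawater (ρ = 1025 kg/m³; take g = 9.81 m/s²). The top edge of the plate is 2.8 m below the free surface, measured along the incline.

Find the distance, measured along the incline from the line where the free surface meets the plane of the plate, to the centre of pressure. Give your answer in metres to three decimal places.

γ = ρg = 1025 × 9.81 / 1000 = 10.05525 kN/m³.
The plate makes 24.4° with the vertical, i.e. θ = 90° − 24.4° = 65.6° to the horizontal. Measuring y along the incline from the free-surface line, vertical depth h = y·sinθ with sinθ = 0.910684.
The centroid lies 3.52/2 = 1.76 m below the top edge, so y_c = 2.8 + 1.76 = 4.56 m and h_c = 4.56 × 0.910684 = 4.15272 m.
A = 0.75 × 3.52 = 2.64 m².
Resultant F = γ·h_c·A = 10.05525 × 4.15272 × 2.64 = 110.238 kN.
I_c = b·h³/12 = 0.75 × 3.52³/12 = 2.72589 m⁴.
Centre of pressure: y_p = y_c + I_c/(y_c·A) = 4.56 + 2.72589/(4.56 × 2.64) = 4.56 + 0.226433 = 4.78643 m along the plane.

y_p = 4.786 m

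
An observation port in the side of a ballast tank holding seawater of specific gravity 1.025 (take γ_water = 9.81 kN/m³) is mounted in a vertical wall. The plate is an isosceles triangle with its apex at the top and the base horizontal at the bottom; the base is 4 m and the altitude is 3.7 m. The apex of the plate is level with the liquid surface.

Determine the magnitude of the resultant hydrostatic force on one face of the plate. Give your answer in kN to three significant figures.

γ = 1.025 × 9.81 = 10.05525 kN/m³.
With the apex up, the centroid sits 2h/3 = 2 × 3.7/3 = 2.46667 m below the apex, so the centroid depth is h_c = 2.46667 m.
A = ½ × 4 × 3.7 = 7.4 m².
Resultant F = γ·h_c·A = 10.05525 × 2.46667 × 7.4 = 183.542 kN.

F ≈ 184 kN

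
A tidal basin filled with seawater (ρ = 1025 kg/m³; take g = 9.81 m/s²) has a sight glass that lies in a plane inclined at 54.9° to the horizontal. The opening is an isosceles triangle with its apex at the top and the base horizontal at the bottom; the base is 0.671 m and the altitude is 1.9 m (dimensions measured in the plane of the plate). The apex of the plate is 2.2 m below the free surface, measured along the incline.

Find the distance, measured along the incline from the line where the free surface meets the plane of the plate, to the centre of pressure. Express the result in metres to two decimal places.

γ = ρg = 1025 × 9.81 / 1000 = 10.05525 kN/m³.
Let θ = 54.9° be the plate's angle to the horizontal; measure y along the incline from where the plane meets the free surface. Vertical depth h = y·sinθ with sinθ = 0.818150.
With the apex up, the centroid sits 2h/3 = 2 × 1.9/3 = 1.26667 m below the apex, so y_c = 2.2 + 1.26667 = 3.46667 m and h_c = 3.46667 × 0.818150 = 2.83626 m.
A = ½ × 0.671 × 1.9 = 0.63745 m².
Resultant F = γ·h_c·A = 10.05525 × 2.83626 × 0.63745 = 18.1796 kN.
I_c = b·h³/36 = 0.671 × 1.9³/36 = 0.127844 m⁴.
Centre of pressure: y_p = y_c + I_c/(y_c·A) = 3.46667 + 0.127844/(3.46667 × 0.63745) = 3.46667 + 0.0578524 = 3.52452 m along the plane.

y_p = 3.52 m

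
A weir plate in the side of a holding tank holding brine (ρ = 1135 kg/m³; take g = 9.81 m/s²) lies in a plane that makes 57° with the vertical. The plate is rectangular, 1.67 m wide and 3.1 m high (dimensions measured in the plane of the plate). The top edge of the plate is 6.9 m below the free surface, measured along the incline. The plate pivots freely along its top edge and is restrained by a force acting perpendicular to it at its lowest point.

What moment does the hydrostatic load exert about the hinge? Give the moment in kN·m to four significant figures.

M ≈ 436.3 kN·m

γ = ρg = 1135 × 9.81 / 1000 = 11.13435 kN/m³.
The plate makes 57° with the vertical, i.e. θ = 90° − 57° = 33° to the horizontal. Measuring y along the incline from the free-surface line, vertical depth h = y·sinθ with sinθ = 0.544639.
The centroid lies 3.1/2 = 1.55 m below the top edge, so y_c = 6.9 + 1.55 = 8.45 m and h_c = 8.45 × 0.544639 = 4.6022 m.
A = 1.67 × 3.1 = 5.177 m².
Resultant F = γ·h_c·A = 11.13435 × 4.6022 × 5.177 = 265.282 kN.
I_c = b·h³/12 = 1.67 × 3.1³/12 = 4.14591 m⁴.
Centre of pressure: y_p = y_c + I_c/(y_c·A) = 8.45 + 4.14591/(8.45 × 5.177) = 8.45 + 0.0947731 = 8.54477 m along the plane.
The resultant acts 1.55 + 0.0947731 = 1.64477 m (along the plate) below the hinge at the top edge, so the moment about the hinge is M = F × 1.64477 = 265.282 × 1.64477 = 436.328 kN·m.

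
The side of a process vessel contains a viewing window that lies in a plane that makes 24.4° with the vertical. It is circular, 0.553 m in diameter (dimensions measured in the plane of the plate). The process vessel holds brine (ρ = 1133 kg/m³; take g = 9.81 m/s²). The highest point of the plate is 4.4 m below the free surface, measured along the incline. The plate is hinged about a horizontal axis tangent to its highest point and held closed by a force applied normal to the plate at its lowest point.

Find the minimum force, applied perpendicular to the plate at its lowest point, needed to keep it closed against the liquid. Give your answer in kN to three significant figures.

γ = ρg = 1133 × 9.81 / 1000 = 11.11473 kN/m³.
The plate makes 24.4° with the vertical, i.e. θ = 90° − 24.4° = 65.6° to the horizontal. Measuring y along the incline from the free-surface line, vertical depth h = y·sinθ with sinθ = 0.910684.
The centroid is at the centre, 0.2765 m below the top of the plate, so y_c = 4.4 + 0.2765 = 4.6765 m and h_c = 4.6765 × 0.910684 = 4.25881 m.
A = π(0.2765)² = 0.240182 m².
Resultant F = γ·h_c·A = 11.11473 × 4.25881 × 0.240182 = 11.3691 kN.
I_c = πr⁴/4 = π × 0.2765⁴/4 = 0.00459061 m⁴.
Centre of pressure: y_p = y_c + I_c/(y_c·A) = 4.6765 + 0.00459061/(4.6765 × 0.240182) = 4.6765 + 0.00408704 = 4.68059 m along the plane.
The resultant acts 0.2765 + 0.00408704 = 0.280587 m (along the plate) below the hinge at the top edge, so the moment about the hinge is M = F × 0.280587 = 11.3691 × 0.280587 = 3.19002 kN·m.
A normal force at the bottom, 0.553 m from the hinge, must supply this moment: P = 3.19002/0.553 = 5.76857 kN.

P ≈ 5.77 kN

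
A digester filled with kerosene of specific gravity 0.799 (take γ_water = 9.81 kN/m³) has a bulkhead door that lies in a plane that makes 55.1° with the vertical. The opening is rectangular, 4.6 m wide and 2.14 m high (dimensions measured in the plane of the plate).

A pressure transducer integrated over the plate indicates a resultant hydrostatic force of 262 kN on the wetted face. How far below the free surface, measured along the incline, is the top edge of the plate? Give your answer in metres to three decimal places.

γ = 0.799 × 9.81 = 7.83819 kN/m³.
A = 4.6 × 2.14 = 9.844 m².
From F = γ·h_c·A, the centroid depth is h_c = 262/(7.83819 × 9.844) = 3.39558 m.
The plate makes 55.1° with the vertical, i.e. θ = 90° − 55.1° = 34.9° to the horizontal. Measuring y along the incline from the free-surface line, vertical depth h = y·sinθ with sinθ = 0.572146.
Along the incline, y_c = h_c/sinθ = 3.39558/0.572146 = 5.93481 m.
The centroid lies 2.14/2 = 1.07 m below the top edge, so the top edge sits at y_top = 5.93481 − 1.07 = 4.86481 m along the incline.

y_top ≈ 4.865 m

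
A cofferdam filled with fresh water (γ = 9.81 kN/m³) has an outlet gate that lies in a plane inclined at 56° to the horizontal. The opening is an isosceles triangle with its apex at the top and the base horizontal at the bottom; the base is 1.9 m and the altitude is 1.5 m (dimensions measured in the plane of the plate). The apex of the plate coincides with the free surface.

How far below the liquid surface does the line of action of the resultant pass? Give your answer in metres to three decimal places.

h_p = 0.933 m

γ = 9.81 kN/m³.
Let θ = 56° be the plate's angle to the horizontal; measure y along the incline from where the plane meets the free surface. Vertical depth h = y·sinθ with sinθ = 0.829038.
With the apex up, the centroid sits 2h/3 = 2 × 1.5/3 = 1 m below the apex, so y_c = 1 m and h_c = 1 × 0.829038 = 0.829038 m.
A = ½ × 1.9 × 1.5 = 1.425 m².
Resultant F = γ·h_c·A = 9.81 × 0.829038 × 1.425 = 11.5893 kN.
I_c = b·h³/36 = 1.9 × 1.5³/36 = 0.178125 m⁴.
Centre of pressure: y_p = y_c + I_c/(y_c·A) = 1 + 0.178125/(1 × 1.425) = 1 + 0.125 = 1.125 m along the plane.
Vertically, h_p = y_p·sinθ = 1.125 × 0.829038 = 0.932668 m.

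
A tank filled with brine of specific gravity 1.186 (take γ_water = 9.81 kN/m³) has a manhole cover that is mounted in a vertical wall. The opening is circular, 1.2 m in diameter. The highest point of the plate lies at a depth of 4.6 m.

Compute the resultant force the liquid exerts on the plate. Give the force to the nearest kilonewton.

γ = 1.186 × 9.81 = 11.63466 kN/m³.
The centroid is at the centre, 0.6 m below the top of the plate, so the centroid depth is h_c = 4.6 + 0.6 = 5.2 m.
A = π(0.6)² = 1.13097 m².
Resultant F = γ·h_c·A = 11.63466 × 5.2 × 1.13097 = 68.4239 kN.

F ≈ 68 kN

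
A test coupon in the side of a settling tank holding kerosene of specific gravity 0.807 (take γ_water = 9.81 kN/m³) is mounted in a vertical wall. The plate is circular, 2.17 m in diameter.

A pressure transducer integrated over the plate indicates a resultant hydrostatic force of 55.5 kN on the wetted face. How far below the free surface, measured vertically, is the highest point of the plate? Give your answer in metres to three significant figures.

γ = 0.807 × 9.81 = 7.91667 kN/m³.
A = π(1.085)² = 3.69836 m².
From F = γ·h_c·A, the centroid depth is h_c = 55.5/(7.91667 × 3.69836) = 1.89558 m.
The centroid is at the centre, 1.085 m below the top of the plate, so the highest point sits at h_top = 1.89558 − 1.085 = 0.81058 m below the surface.

d_top ≈ 0.811 m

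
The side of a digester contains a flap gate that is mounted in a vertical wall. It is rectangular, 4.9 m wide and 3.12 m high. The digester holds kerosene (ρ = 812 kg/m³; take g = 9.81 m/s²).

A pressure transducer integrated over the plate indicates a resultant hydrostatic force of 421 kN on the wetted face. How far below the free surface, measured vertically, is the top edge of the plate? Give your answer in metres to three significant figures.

d_top ≈ 1.90 m

γ = ρg = 812 × 9.81 / 1000 = 7.96572 kN/m³.
A = 4.9 × 3.12 = 15.288 m².
From F = γ·h_c·A, the centroid depth is h_c = 421/(7.96572 × 15.288) = 3.45706 m.
The centroid lies 3.12/2 = 1.56 m below the top edge, so the top edge sits at h_top = 3.45706 − 1.56 = 1.89706 m below the surface.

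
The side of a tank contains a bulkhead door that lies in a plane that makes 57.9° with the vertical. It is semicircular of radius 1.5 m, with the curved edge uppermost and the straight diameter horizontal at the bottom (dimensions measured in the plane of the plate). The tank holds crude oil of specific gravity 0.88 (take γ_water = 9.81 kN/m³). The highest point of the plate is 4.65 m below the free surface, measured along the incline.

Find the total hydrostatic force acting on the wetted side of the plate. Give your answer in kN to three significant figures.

γ = 0.88 × 9.81 = 8.6328 kN/m³.
The plate makes 57.9° with the vertical, i.e. θ = 90° − 57.9° = 32.1° to the horizontal. Measuring y along the incline from the free-surface line, vertical depth h = y·sinθ with sinθ = 0.531399.
The centroid lies 4r/(3π) = 0.63662 m above the diameter, so r − 4r/(3π) = 1.5 − 0.63662 = 0.86338 m below the topmost point, so y_c = 4.65 + 0.86338 = 5.51338 m and h_c = 5.51338 × 0.531399 = 2.9298 m.
A = πr²/2 = π × 1.5²/2 = 3.53429 m².
Resultant F = γ·h_c·A = 8.6328 × 2.9298 × 3.53429 = 89.3906 kN.

F ≈ 89.4 kN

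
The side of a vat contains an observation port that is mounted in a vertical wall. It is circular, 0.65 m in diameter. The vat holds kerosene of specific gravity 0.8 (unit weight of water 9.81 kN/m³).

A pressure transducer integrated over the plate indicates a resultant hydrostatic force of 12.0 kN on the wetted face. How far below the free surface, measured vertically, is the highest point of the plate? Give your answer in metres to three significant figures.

d_top ≈ 4.28 m

γ = 0.8 × 9.81 = 7.848 kN/m³.
A = π(0.325)² = 0.331831 m².
From F = γ·h_c·A, the centroid depth is h_c = 12.0/(7.848 × 0.331831) = 4.60792 m.
The centroid is at the centre, 0.325 m below the top of the plate, so the highest point sits at h_top = 4.60792 − 0.325 = 4.28292 m below the surface.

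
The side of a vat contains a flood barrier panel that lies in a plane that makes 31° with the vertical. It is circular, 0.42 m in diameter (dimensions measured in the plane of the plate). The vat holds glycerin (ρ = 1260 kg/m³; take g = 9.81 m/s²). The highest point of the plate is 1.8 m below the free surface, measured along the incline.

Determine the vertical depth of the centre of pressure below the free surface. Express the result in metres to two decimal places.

γ = ρg = 1260 × 9.81 / 1000 = 12.3606 kN/m³.
The plate makes 31° with the vertical, i.e. θ = 90° − 31° = 59° to the horizontal. Measuring y along the incline from the free-surface line, vertical depth h = y·sinθ with sinθ = 0.857167.
The centroid is at the centre, 0.21 m below the top of the plate, so y_c = 1.8 + 0.21 = 2.01 m and h_c = 2.01 × 0.857167 = 1.72291 m.
A = π(0.21)² = 0.138544 m².
Resultant F = γ·h_c·A = 12.3606 × 1.72291 × 0.138544 = 2.95046 kN.
I_c = πr⁴/4 = π × 0.21⁴/4 = 0.00152745 m⁴.
Centre of pressure: y_p = y_c + I_c/(y_c·A) = 2.01 + 0.00152745/(2.01 × 0.138544) = 2.01 + 0.00548508 = 2.01549 m along the plane.
Vertically, h_p = y_p·sinθ = 2.01549 × 0.857167 = 1.72761 m.

h_p = 1.73 m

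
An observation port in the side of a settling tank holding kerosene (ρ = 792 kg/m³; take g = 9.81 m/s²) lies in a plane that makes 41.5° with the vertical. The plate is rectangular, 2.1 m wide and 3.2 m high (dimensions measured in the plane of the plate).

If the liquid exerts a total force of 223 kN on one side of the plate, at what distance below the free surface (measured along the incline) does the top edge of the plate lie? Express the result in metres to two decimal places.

γ = ρg = 792 × 9.81 / 1000 = 7.76952 kN/m³.
A = 2.1 × 3.2 = 6.72 m².
From F = γ·h_c·A, the centroid depth is h_c = 223/(7.76952 × 6.72) = 4.27112 m.
The plate makes 41.5° with the vertical, i.e. θ = 90° − 41.5° = 48.5° to the horizontal. Measuring y along the incline from the free-surface line, vertical depth h = y·sinθ with sinθ = 0.748956.
Along the incline, y_c = h_c/sinθ = 4.27112/0.748956 = 5.70276 m.
The centroid lies 3.2/2 = 1.6 m below the top edge, so the top edge sits at y_top = 5.70276 − 1.6 = 4.10276 m along the incline.

y_top ≈ 4.10 m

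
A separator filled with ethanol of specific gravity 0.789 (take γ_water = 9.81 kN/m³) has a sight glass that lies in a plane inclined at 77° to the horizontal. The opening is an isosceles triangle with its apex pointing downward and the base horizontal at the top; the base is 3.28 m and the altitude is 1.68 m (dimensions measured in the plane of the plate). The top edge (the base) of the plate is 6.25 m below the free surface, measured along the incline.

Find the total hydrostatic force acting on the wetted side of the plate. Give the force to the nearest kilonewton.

F ≈ 142 kN

γ = 0.789 × 9.81 = 7.74009 kN/m³.
Let θ = 77° be the plate's angle to the horizontal; measure y along the incline from where the plane meets the free surface. Vertical depth h = y·sinθ with sinθ = 0.974370.
With the apex down, the centroid sits h/3 = 1.68/3 = 0.56 m below the base (the top edge), so y_c = 6.25 + 0.56 = 6.81 m and h_c = 6.81 × 0.974370 = 6.63546 m.
A = ½ × 3.28 × 1.68 = 2.7552 m².
Resultant F = γ·h_c·A = 7.74009 × 6.63546 × 2.7552 = 141.504 kN.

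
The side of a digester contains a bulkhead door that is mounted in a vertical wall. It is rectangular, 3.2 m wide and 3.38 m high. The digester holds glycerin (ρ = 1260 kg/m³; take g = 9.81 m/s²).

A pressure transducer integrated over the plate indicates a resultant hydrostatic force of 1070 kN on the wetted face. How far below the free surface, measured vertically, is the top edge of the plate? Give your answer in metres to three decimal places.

γ = ρg = 1260 × 9.81 / 1000 = 12.3606 kN/m³.
A = 3.2 × 3.38 = 10.816 m².
From F = γ·h_c·A, the centroid depth is h_c = 1070/(12.3606 × 10.816) = 8.00346 m.
The centroid lies 3.38/2 = 1.69 m below the top edge, so the top edge sits at h_top = 8.00346 − 1.69 = 6.31346 m below the surface.

d_top ≈ 6.313 m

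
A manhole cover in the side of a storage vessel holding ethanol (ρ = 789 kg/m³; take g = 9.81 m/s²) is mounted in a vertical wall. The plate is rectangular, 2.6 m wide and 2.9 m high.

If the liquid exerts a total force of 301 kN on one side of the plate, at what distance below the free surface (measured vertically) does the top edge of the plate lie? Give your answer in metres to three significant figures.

d_top ≈ 3.71 m

γ = ρg = 789 × 9.81 / 1000 = 7.74009 kN/m³.
A = 2.6 × 2.9 = 7.54 m².
From F = γ·h_c·A, the centroid depth is h_c = 301/(7.74009 × 7.54) = 5.15762 m.
The centroid lies 2.9/2 = 1.45 m below the top edge, so the top edge sits at h_top = 5.15762 − 1.45 = 3.70762 m below the surface.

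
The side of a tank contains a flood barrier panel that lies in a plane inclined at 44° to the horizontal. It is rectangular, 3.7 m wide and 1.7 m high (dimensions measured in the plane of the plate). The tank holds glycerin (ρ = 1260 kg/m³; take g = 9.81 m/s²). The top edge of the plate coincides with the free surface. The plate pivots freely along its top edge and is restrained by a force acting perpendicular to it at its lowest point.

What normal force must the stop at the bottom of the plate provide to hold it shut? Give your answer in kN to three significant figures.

γ = ρg = 1260 × 9.81 / 1000 = 12.3606 kN/m³.
Let θ = 44° be the plate's angle to the horizontal; measure y along the incline from where the plane meets the free surface. Vertical depth h = y·sinθ with sinθ = 0.694658.
The centroid lies 1.7/2 = 0.85 m below the top edge, so y_c = 0.85 m and h_c = 0.85 × 0.694658 = 0.590459 m.
A = 3.7 × 1.7 = 6.29 m².
Resultant F = γ·h_c·A = 12.3606 × 0.590459 × 6.29 = 45.9071 kN.
I_c = b·h³/12 = 3.7 × 1.7³/12 = 1.51484 m⁴.
Centre of pressure: y_p = y_c + I_c/(y_c·A) = 0.85 + 1.51484/(0.85 × 6.29) = 0.85 + 0.283333 = 1.13333 m along the plane.
The resultant acts 0.85 + 0.283333 = 1.13333 m (along the plate) below the hinge at the top edge, so the moment about the hinge is M = F × 1.13333 = 45.9071 × 1.13333 = 52.0279 kN·m.
A normal force at the bottom, 1.7 m from the hinge, must supply this moment: P = 52.0279/1.7 = 30.6046 kN.

P ≈ 30.6 kN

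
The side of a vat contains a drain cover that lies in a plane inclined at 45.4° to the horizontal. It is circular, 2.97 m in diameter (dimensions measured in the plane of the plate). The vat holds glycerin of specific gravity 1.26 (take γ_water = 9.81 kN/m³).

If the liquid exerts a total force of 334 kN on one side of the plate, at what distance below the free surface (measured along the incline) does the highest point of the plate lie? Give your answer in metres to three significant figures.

y_top ≈ 3.99 m

γ = 1.26 × 9.81 = 12.3606 kN/m³.
A = π(1.485)² = 6.92792 m².
From F = γ·h_c·A, the centroid depth is h_c = 334/(12.3606 × 6.92792) = 3.90035 m.
Let θ = 45.4° be the plate's angle to the horizontal; measure y along the incline from where the plane meets the free surface. Vertical depth h = y·sinθ with sinθ = 0.712026.
Along the incline, y_c = h_c/sinθ = 3.90035/0.712026 = 5.47782 m.
The centroid is at the centre, 1.485 m below the top of the plate, so the highest point sits at y_top = 5.47782 − 1.485 = 3.99282 m along the incline.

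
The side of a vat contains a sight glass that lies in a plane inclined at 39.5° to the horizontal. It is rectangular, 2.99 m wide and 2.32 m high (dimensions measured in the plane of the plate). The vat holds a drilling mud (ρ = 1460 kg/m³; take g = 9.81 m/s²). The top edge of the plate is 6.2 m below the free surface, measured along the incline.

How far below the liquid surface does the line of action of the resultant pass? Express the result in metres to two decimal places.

γ = ρg = 1460 × 9.81 / 1000 = 14.3226 kN/m³.
Let θ = 39.5° be the plate's angle to the horizontal; measure y along the incline from where the plane meets the free surface. Vertical depth h = y·sinθ with sinθ = 0.636078.
The centroid lies 2.32/2 = 1.16 m below the top edge, so y_c = 6.2 + 1.16 = 7.36 m and h_c = 7.36 × 0.636078 = 4.68153 m.
A = 2.99 × 2.32 = 6.9368 m².
Resultant F = γ·h_c·A = 14.3226 × 4.68153 × 6.9368 = 465.124 kN.
I_c = b·h³/12 = 2.99 × 2.32³/12 = 3.11139 m⁴.
Centre of pressure: y_p = y_c + I_c/(y_c·A) = 7.36 + 3.11139/(7.36 × 6.9368) = 7.36 + 0.0609421 = 7.42094 m along the plane.
Vertically, h_p = y_p·sinθ = 7.42094 × 0.636078 = 4.7203 m.

h_p = 4.72 m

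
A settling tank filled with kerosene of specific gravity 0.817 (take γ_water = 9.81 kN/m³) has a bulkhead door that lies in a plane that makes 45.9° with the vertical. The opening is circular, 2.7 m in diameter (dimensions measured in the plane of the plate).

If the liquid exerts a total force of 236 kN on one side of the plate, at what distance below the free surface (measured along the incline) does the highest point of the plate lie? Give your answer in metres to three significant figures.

y_top ≈ 6.04 m

γ = 0.817 × 9.81 = 8.01477 kN/m³.
A = π(1.35)² = 5.72555 m².
From F = γ·h_c·A, the centroid depth is h_c = 236/(8.01477 × 5.72555) = 5.14285 m.
The plate makes 45.9° with the vertical, i.e. θ = 90° − 45.9° = 44.1° to the horizontal. Measuring y along the incline from the free-surface line, vertical depth h = y·sinθ with sinθ = 0.695913.
Along the incline, y_c = h_c/sinθ = 5.14285/0.695913 = 7.39008 m.
The centroid is at the centre, 1.35 m below the top of the plate, so the highest point sits at y_top = 7.39008 − 1.35 = 6.04008 m along the incline.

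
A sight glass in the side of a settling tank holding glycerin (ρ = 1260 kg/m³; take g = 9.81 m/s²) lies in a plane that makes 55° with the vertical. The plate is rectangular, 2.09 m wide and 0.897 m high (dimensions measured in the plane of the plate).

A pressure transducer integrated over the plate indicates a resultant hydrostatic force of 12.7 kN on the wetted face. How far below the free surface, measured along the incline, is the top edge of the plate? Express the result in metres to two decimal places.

γ = ρg = 1260 × 9.81 / 1000 = 12.3606 kN/m³.
A = 2.09 × 0.897 = 1.87473 m².
From F = γ·h_c·A, the centroid depth is h_c = 12.7/(12.3606 × 1.87473) = 0.548057 m.
The plate makes 55° with the vertical, i.e. θ = 90° − 55° = 35° to the horizontal. Measuring y along the incline from the free-surface line, vertical depth h = y·sinθ with sinθ = 0.573576.
Along the incline, y_c = h_c/sinθ = 0.548057/0.573576 = 0.955509 m.
The centroid lies 0.897/2 = 0.4485 m below the top edge, so the top edge sits at y_top = 0.955509 − 0.4485 = 0.507009 m along the incline.

y_top ≈ 0.51 m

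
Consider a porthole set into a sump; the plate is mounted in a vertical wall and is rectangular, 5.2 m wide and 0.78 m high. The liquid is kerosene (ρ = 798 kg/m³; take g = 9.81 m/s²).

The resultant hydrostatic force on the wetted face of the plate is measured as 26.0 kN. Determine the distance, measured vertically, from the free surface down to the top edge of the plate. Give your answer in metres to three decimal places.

d_top ≈ 0.429 m

γ = ρg = 798 × 9.81 / 1000 = 7.82838 kN/m³.
A = 5.2 × 0.78 = 4.056 m².
From F = γ·h_c·A, the centroid depth is h_c = 26.0/(7.82838 × 4.056) = 0.818848 m.
The centroid lies 0.78/2 = 0.39 m below the top edge, so the top edge sits at h_top = 0.818848 − 0.39 = 0.428848 m below the surface.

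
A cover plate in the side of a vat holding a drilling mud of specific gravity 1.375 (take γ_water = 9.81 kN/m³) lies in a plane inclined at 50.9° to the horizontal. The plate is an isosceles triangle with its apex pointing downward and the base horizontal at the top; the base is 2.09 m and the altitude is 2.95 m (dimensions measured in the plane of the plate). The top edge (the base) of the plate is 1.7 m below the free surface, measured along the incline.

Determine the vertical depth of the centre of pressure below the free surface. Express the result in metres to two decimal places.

h_p = 2.22 m

γ = 1.375 × 9.81 = 13.48875 kN/m³.
Let θ = 50.9° be the plate's angle to the horizontal; measure y along the incline from where the plane meets the free surface. Vertical depth h = y·sinθ with sinθ = 0.776046.
With the apex down, the centroid sits h/3 = 2.95/3 = 0.983333 m below the base (the top edge), so y_c = 1.7 + 0.983333 = 2.68333 m and h_c = 2.68333 × 0.776046 = 2.08239 m.
A = ½ × 2.09 × 2.95 = 3.08275 m².
Resultant F = γ·h_c·A = 13.48875 × 2.08239 × 3.08275 = 86.5909 kN.
I_c = b·h³/36 = 2.09 × 2.95³/36 = 1.49042 m⁴.
Centre of pressure: y_p = y_c + I_c/(y_c·A) = 2.68333 + 1.49042/(2.68333 × 3.08275) = 2.68333 + 0.180176 = 2.86351 m along the plane.
Vertically, h_p = y_p·sinθ = 2.86351 × 0.776046 = 2.22222 m.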